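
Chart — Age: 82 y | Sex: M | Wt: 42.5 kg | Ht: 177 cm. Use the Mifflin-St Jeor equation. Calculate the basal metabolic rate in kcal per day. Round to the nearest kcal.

1126 kcal per day

Mifflin-St Jeor (male): BMR = 10(42.5) + 6.25(177) − 5(82) + 5 = 425 + 1106.25 − 410 + 5 = 1126.25 kcal/day.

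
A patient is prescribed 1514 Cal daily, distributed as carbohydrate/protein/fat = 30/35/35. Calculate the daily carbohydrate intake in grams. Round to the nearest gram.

114 g/day

Carbohydrate energy = 30% × 1514 = 454.2 kcal.
At 4 kcal/g: 454.2 ÷ 4 = 113.55 g.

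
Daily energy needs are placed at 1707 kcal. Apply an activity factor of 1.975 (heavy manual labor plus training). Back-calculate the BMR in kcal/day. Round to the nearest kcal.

864 kcal/day

BMR = TEE ÷ activity factor = 1707 ÷ 1.975 = 864.3038 kcal/day.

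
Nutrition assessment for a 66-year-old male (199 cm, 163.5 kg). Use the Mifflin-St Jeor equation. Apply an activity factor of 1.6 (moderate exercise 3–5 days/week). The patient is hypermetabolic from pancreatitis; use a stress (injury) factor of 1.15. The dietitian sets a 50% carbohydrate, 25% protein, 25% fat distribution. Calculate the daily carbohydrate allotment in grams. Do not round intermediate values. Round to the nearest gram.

Mifflin-St Jeor (male): BMR = 10(163.5) + 6.25(199) − 5(66) + 5 = 1635 + 1243.75 − 330 + 5 = 2553.75 kcal/day.
TEE = 2553.75 × 1.6 = 4086 kcal/day.
With stress factor 1.15: 4086 × 1.15 = 4698.9 kcal/day.
Carbohydrate energy = 50% × 4698.9 = 2349.45 kcal.
Carbohydrate = 2349.45 ÷ 4 kcal/g = 587.3625 g.

587 g/day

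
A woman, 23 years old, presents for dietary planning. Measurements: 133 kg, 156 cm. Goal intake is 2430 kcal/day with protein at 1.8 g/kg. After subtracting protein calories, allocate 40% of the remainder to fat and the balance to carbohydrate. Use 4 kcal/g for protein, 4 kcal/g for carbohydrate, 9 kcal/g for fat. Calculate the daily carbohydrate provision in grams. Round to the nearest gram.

221 g/day

Protein = 1.8 × 133 = 239.4 g → 239.4 × 4 = 957.6 kcal.
Non-protein calories = 2430 − 957.6 = 1472.4 kcal.
Fat: 40% × 1472.4 = 588.96 kcal; carbohydrate: 883.44 kcal.
Carbohydrate: 883.44 kcal ÷ 4 kcal/g = 220.86 g.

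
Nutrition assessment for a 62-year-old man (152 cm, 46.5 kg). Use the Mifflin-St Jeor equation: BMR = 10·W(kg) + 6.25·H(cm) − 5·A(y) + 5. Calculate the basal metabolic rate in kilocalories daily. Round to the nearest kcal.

1110 kilocalories daily

Mifflin-St Jeor (male): BMR = 10(46.5) + 6.25(152) − 5(62) + 5 = 465 + 950 − 310 + 5 = 1110 kcal/day.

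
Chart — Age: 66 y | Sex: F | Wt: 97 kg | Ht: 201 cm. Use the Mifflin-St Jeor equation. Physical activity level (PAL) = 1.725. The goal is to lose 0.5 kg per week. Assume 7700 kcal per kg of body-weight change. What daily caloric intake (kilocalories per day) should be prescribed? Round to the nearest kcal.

2443 kilocalories per day

Mifflin-St Jeor (female): BMR = 10(97) + 6.25(201) − 5(66) − 161 = 970 + 1256.25 − 330 − 161 = 1735.25 kcal/day.
TEE = 1735.25 × 1.725 = 2993.3063 kcal/day.
Required daily deficit = 0.5 × 7700 ÷ 7 = 550 kcal/day.
Target intake = 2993.3063 − 550 = 2443.3063 kcal/day.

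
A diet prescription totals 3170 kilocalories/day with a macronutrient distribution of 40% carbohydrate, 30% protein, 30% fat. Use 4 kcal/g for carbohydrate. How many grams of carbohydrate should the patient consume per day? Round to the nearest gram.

317 g/day

Carbohydrate energy = 40% × 3170 = 1268 kcal.
At 4 kcal/g: 1268 ÷ 4 = 317 g.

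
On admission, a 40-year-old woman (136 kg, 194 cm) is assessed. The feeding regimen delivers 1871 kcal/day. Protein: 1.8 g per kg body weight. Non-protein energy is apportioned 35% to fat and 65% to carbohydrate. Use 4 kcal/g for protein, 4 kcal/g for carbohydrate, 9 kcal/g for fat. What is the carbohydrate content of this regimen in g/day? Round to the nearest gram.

145 g/day

Protein = 1.8 × 136 = 244.8 g → 244.8 × 4 = 979.2 kcal.
Non-protein calories = 1871 − 979.2 = 891.8 kcal.
Fat: 35% × 891.8 = 312.13 kcal; carbohydrate: 579.67 kcal.
Carbohydrate: 579.67 kcal ÷ 4 kcal/g = 144.9175 g.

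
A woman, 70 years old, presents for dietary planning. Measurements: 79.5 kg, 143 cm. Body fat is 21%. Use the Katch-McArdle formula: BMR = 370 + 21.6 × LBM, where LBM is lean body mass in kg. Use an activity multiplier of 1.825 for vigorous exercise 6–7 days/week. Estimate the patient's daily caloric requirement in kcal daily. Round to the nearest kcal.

LBM = 79.5 × (1 − 0.21) = 62.805 kg. Katch-McArdle: BMR = 370 + 21.6 × 62.805 = 1726.588 kcal/day.
TEE = BMR × activity factor = 1726.588 × 1.825 = 3151.0231 kcal/day.

3151 kcal daily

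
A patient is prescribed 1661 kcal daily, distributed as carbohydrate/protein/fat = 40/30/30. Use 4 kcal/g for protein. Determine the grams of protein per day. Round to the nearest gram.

Protein energy = 30% × 1661 = 498.3 kcal.
At 4 kcal/g: 498.3 ÷ 4 = 124.575 g.

125 g/day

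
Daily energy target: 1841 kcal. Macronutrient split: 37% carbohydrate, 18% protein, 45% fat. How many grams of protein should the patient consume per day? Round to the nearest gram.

Protein energy = 18% × 1841 = 331.38 kcal.
At 4 kcal/g: 331.38 ÷ 4 = 82.845 g.

83 g/day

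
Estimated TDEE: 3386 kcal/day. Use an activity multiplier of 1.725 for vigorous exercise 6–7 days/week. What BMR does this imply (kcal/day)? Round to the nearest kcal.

1963 kcal/day

BMR = TEE ÷ activity factor = 3386 ÷ 1.725 = 1962.8986 kcal/day.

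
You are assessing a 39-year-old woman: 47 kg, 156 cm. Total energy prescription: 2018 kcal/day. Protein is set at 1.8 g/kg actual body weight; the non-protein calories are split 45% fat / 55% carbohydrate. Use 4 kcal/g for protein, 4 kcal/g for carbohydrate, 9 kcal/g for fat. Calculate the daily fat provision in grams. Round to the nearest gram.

Protein = 1.8 × 47 = 84.6 g → 84.6 × 4 = 338.4 kcal.
Non-protein calories = 2018 − 338.4 = 1679.6 kcal.
Fat: 45% × 1679.6 = 755.82 kcal; carbohydrate: 923.78 kcal.
Fat: 755.82 kcal ÷ 9 kcal/g = 83.98 g.

84 g/day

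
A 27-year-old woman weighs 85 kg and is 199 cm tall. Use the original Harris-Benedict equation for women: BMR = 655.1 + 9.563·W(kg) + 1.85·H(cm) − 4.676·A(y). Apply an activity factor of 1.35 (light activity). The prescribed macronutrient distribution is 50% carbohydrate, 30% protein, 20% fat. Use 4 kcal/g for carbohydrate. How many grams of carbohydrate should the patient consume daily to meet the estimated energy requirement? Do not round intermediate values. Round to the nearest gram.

289 g/day

Harris-Benedict: BMR = 655.1 + 9.563(85) + 1.85(199) − 4.676(27) = 1709.853 kcal/day.
TEE = 1709.853 × 1.35 = 2308.3016 kcal/day.
Carbohydrate energy = 50% × 2308.3016 = 1154.1508 kcal.
Carbohydrate = 1154.1508 ÷ 4 kcal/g = 288.5377 g.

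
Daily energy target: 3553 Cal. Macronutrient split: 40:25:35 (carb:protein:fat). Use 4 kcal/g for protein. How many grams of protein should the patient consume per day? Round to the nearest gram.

Protein energy = 25% × 3553 = 888.25 kcal.
At 4 kcal/g: 888.25 ÷ 4 = 222.0625 g.

222 g/day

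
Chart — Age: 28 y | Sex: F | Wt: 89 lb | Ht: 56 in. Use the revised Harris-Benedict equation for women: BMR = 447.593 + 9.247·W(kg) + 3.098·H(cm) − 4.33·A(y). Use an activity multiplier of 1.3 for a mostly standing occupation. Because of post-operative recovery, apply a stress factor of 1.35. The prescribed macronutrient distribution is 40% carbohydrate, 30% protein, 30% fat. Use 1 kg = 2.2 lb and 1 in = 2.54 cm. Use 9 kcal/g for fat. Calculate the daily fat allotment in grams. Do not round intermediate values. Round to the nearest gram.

Convert to metric: weight = 89 ÷ 2.2 = 40.4545 kg; height = 56 × 2.54 = 142.24 cm.
Harris-Benedict: BMR = 447.593 + 9.247(40.4545) + 3.098(142.24) − 4.33(28) = 1141.0957 kcal/day.
TEE = 1141.0957 × 1.3 = 1483.4244 kcal/day.
With stress factor 1.35: 1483.4244 × 1.35 = 2002.623 kcal/day.
Fat energy = 30% × 2002.623 = 600.7869 kcal.
Fat = 600.7869 ÷ 9 kcal/g = 66.7541 g.

67 g/day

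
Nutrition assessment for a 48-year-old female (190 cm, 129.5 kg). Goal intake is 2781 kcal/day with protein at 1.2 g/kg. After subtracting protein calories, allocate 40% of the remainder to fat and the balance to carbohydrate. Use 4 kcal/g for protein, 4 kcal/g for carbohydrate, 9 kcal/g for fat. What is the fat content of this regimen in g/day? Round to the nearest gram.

96 g/day

Protein = 1.2 × 129.5 = 155.4 g → 155.4 × 4 = 621.6 kcal.
Non-protein calories = 2781 − 621.6 = 2159.4 kcal.
Fat: 40% × 2159.4 = 863.76 kcal; carbohydrate: 1295.64 kcal.
Fat: 863.76 kcal ÷ 9 kcal/g = 95.9733 g.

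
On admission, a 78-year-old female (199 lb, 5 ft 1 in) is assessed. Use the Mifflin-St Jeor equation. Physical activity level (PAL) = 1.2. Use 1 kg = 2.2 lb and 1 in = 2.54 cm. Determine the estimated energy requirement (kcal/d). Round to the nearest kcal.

Convert to metric: weight = 199 ÷ 2.2 = 90.4545 kg; height = (5×12 + 1) × 2.54 = 61 × 2.54 = 154.94 cm.
Mifflin-St Jeor (female): BMR = 10(90.4545) + 6.25(154.94) − 5(78) − 161 = 904.5455 + 968.375 − 390 − 161 = 1321.9205 kcal/day.
TEE = BMR × activity factor = 1321.9205 × 1.2 = 1586.3045 kcal/day.

1586 kcal/d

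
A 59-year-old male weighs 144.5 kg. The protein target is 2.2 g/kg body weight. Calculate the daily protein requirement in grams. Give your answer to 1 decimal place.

Protein = 2.2 g/kg × 144.5 kg = 317.9 g/day.

317.9 g/day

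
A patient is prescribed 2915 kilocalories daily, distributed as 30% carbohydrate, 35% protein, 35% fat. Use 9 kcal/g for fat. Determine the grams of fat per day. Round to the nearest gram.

Fat energy = 35% × 2915 = 1020.25 kcal.
At 9 kcal/g: 1020.25 ÷ 9 = 113.3611 g.

113 g/day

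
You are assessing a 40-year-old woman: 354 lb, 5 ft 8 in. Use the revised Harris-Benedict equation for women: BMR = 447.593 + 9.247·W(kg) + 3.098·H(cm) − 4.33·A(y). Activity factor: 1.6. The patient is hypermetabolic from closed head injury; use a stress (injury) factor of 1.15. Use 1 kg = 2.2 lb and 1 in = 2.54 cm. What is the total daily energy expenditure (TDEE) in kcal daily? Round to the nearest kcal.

4227 kcal daily

Convert to metric: weight = 354 ÷ 2.2 = 160.9091 kg; height = (5×12 + 8) × 2.54 = 68 × 2.54 = 172.72 cm.
Harris-Benedict: BMR = 447.593 + 9.247(160.9091) + 3.098(172.72) − 4.33(40) = 2297.4059 kcal/day.
TEE = BMR × activity factor = 2297.4059 × 1.6 = 3675.8495 kcal/day.
Apply stress factor: 3675.8495 × 1.15 = 4227.2269 kcal/day.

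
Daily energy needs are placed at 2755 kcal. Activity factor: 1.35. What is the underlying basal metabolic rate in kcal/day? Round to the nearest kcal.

2041 kcal/day

BMR = TEE ÷ activity factor = 2755 ÷ 1.35 = 2040.7407 kcal/day.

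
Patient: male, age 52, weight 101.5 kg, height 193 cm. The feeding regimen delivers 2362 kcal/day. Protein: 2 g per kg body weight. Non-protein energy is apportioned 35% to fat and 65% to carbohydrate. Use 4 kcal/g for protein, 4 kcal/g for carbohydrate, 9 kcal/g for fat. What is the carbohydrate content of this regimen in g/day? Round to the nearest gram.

Protein = 2 × 101.5 = 203 g → 203 × 4 = 812 kcal.
Non-protein calories = 2362 − 812 = 1550 kcal.
Fat: 35% × 1550 = 542.5 kcal; carbohydrate: 1007.5 kcal.
Carbohydrate: 1007.5 kcal ÷ 4 kcal/g = 251.875 g.

252 g/day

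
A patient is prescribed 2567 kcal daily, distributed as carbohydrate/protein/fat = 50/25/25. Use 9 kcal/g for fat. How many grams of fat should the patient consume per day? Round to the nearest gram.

71 g/day

Fat energy = 25% × 2567 = 641.75 kcal.
At 9 kcal/g: 641.75 ÷ 9 = 71.3056 g.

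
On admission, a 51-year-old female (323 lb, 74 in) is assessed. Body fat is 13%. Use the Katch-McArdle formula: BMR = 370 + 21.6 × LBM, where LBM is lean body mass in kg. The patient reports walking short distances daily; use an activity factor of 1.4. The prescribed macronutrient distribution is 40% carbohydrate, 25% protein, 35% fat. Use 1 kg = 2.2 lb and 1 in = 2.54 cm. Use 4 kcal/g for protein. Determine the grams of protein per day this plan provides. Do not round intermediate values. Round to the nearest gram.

Convert to metric: weight = 323 ÷ 2.2 = 146.8182 kg; height = 74 × 2.54 = 187.96 cm.
LBM = 146.8182 × (1 − 0.13) = 127.7318 kg. Katch-McArdle: BMR = 370 + 21.6 × 127.7318 = 3129.0073 kcal/day.
TEE = 3129.0073 × 1.4 = 4380.6102 kcal/day.
Protein energy = 25% × 4380.6102 = 1095.1525 kcal.
Protein = 1095.1525 ÷ 4 kcal/g = 273.7881 g.

274 g/day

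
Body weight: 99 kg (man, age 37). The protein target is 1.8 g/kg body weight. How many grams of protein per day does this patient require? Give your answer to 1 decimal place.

Protein = 1.8 g/kg × 99 kg = 178.2 g/day.

178.2 g/day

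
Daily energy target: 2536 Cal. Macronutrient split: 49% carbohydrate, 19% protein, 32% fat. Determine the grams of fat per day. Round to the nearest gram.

90 g/day

Fat energy = 32% × 2536 = 811.52 kcal.
At 9 kcal/g: 811.52 ÷ 9 = 90.1689 g.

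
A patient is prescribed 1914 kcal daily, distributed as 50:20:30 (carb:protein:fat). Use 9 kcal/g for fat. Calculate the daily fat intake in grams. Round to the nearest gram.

Fat energy = 30% × 1914 = 574.2 kcal.
At 9 kcal/g: 574.2 ÷ 9 = 63.8 g.

64 g/day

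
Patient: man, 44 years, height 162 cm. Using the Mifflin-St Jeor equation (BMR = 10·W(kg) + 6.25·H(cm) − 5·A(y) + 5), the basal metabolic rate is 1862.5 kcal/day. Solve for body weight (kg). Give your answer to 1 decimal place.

1862.5 = 10·W + 6.25(162) − 5(44) + 5
10·W = 1862.5 − 797.5 = 1065, so W = 106.5 kg.

106.5 kg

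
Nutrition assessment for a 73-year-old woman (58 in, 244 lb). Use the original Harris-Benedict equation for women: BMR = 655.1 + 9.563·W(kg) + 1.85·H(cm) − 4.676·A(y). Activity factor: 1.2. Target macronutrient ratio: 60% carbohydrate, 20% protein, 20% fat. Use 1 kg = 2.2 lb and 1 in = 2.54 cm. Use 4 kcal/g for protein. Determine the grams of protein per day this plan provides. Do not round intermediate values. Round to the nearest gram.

Convert to metric: weight = 244 ÷ 2.2 = 110.9091 kg; height = 58 × 2.54 = 147.32 cm.
Harris-Benedict: BMR = 655.1 + 9.563(110.9091) + 1.85(147.32) − 4.676(73) = 1646.9176 kcal/day.
TEE = 1646.9176 × 1.2 = 1976.3012 kcal/day.
Protein energy = 20% × 1976.3012 = 395.2602 kcal.
Protein = 395.2602 ÷ 4 kcal/g = 98.8151 g.

99 g/day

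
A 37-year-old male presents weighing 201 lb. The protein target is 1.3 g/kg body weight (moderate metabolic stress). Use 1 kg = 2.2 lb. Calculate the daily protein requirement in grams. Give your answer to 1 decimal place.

118.8 g/day

Weight in kg = 201 ÷ 2.2 = 91.3636 kg.
Protein = 1.3 g/kg × 91.3636 kg = 118.7727 g/day.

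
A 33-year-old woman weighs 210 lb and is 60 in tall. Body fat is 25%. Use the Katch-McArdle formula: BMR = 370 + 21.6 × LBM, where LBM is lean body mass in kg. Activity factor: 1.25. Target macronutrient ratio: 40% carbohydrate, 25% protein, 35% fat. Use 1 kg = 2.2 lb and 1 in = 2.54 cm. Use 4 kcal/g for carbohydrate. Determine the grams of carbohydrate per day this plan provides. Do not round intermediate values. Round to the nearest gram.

Convert to metric: weight = 210 ÷ 2.2 = 95.4545 kg; height = 60 × 2.54 = 152.4 cm.
LBM = 95.4545 × (1 − 0.25) = 71.5909 kg. Katch-McArdle: BMR = 370 + 21.6 × 71.5909 = 1916.3636 kcal/day.
TEE = 1916.3636 × 1.25 = 2395.4545 kcal/day.
Carbohydrate energy = 40% × 2395.4545 = 958.1818 kcal.
Carbohydrate = 958.1818 ÷ 4 kcal/g = 239.5455 g.

240 g/day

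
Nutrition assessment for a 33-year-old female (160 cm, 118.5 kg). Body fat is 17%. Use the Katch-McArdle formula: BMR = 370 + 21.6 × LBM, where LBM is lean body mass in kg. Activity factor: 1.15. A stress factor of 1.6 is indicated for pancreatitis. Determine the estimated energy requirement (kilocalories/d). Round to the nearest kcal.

4590 kilocalories/d

LBM = 118.5 × (1 − 0.17) = 98.355 kg. Katch-McArdle: BMR = 370 + 21.6 × 98.355 = 2494.468 kcal/day.
TEE = BMR × activity factor = 2494.468 × 1.15 = 2868.6382 kcal/day.
Apply stress factor: 2868.6382 × 1.6 = 4589.8211 kcal/day.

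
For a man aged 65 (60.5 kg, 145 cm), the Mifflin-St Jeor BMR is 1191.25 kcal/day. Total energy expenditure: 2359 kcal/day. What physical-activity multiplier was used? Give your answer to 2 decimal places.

Activity factor = TEE ÷ BMR = 2359 ÷ 1191.25 = 1.98.

1.98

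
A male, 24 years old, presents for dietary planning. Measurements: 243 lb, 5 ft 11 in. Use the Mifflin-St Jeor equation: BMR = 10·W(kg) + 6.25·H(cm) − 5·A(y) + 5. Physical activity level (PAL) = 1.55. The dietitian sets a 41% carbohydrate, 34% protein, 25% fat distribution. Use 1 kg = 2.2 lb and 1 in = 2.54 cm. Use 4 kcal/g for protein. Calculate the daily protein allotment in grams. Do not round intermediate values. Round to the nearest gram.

Convert to metric: weight = 243 ÷ 2.2 = 110.4545 kg; height = (5×12 + 11) × 2.54 = 71 × 2.54 = 180.34 cm.
Mifflin-St Jeor (male): BMR = 10(110.4545) + 6.25(180.34) − 5(24) + 5 = 1104.5455 + 1127.125 − 120 + 5 = 2116.6705 kcal/day.
TEE = 2116.6705 × 1.55 = 3280.8392 kcal/day.
Protein energy = 34% × 3280.8392 = 1115.4853 kcal.
Protein = 1115.4853 ÷ 4 kcal/g = 278.8713 g.

279 g/day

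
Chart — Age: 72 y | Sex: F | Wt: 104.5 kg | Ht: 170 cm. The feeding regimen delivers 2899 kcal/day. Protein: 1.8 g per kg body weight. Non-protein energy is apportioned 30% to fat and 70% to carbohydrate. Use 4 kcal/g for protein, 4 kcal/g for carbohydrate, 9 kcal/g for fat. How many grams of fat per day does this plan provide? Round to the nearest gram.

Protein = 1.8 × 104.5 = 188.1 g → 188.1 × 4 = 752.4 kcal.
Non-protein calories = 2899 − 752.4 = 2146.6 kcal.
Fat: 30% × 2146.6 = 643.98 kcal; carbohydrate: 1502.62 kcal.
Fat: 643.98 kcal ÷ 9 kcal/g = 71.5533 g.

72 g/day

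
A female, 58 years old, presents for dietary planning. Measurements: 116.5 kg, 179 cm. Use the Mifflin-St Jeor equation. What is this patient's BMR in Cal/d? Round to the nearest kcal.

1833 Cal/d

Mifflin-St Jeor (female): BMR = 10(116.5) + 6.25(179) − 5(58) − 161 = 1165 + 1118.75 − 290 − 161 = 1832.75 kcal/day.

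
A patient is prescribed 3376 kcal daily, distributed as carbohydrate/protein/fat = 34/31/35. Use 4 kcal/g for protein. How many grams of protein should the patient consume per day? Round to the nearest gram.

262 g/day

Protein energy = 31% × 3376 = 1046.56 kcal.
At 4 kcal/g: 1046.56 ÷ 4 = 261.64 g.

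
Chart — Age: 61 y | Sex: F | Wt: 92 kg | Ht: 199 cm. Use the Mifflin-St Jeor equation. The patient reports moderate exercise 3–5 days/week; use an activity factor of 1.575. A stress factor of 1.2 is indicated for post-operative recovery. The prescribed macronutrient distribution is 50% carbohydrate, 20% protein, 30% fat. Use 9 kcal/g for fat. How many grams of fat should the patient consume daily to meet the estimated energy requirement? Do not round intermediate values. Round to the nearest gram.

Mifflin-St Jeor (female): BMR = 10(92) + 6.25(199) − 5(61) − 161 = 920 + 1243.75 − 305 − 161 = 1697.75 kcal/day.
TEE = 1697.75 × 1.575 = 2673.9563 kcal/day.
With stress factor 1.2: 2673.9563 × 1.2 = 3208.7475 kcal/day.
Fat energy = 30% × 3208.7475 = 962.6243 kcal.
Fat = 962.6243 ÷ 9 kcal/g = 106.9583 g.

107 g/day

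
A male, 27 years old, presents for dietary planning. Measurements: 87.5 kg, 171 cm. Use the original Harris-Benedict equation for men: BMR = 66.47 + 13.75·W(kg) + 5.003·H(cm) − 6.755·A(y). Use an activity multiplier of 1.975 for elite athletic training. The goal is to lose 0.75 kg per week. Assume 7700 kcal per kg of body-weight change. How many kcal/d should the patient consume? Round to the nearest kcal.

3012 kcal/d

Harris-Benedict: BMR = 66.47 + 13.75(87.5) + 5.003(171) − 6.755(27) = 1942.723 kcal/day.
TEE = 1942.723 × 1.975 = 3836.8779 kcal/day.
Required daily deficit = 0.75 × 7700 ÷ 7 = 825 kcal/day.
Target intake = 3836.8779 − 825 = 3011.8779 kcal/day.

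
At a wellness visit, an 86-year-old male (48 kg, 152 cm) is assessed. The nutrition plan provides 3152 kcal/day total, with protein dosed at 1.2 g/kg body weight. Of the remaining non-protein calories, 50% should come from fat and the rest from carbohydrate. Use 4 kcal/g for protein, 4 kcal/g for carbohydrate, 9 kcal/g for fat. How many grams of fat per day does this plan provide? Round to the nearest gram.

Protein = 1.2 × 48 = 57.6 g → 57.6 × 4 = 230.4 kcal.
Non-protein calories = 3152 − 230.4 = 2921.6 kcal.
Fat: 50% × 2921.6 = 1460.8 kcal; carbohydrate: 1460.8 kcal.
Fat: 1460.8 kcal ÷ 9 kcal/g = 162.3111 g.

162 g/day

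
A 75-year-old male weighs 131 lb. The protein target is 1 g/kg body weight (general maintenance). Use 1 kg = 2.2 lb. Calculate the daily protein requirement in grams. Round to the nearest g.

60 g/day

Weight in kg = 131 ÷ 2.2 = 59.5455 kg.
Protein = 1 g/kg × 59.5455 kg = 59.5455 g/day.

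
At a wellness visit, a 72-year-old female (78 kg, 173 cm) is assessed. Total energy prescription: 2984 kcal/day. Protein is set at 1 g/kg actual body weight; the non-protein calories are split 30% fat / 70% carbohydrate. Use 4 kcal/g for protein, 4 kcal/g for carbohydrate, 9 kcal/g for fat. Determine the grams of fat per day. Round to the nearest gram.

89 g/day

Protein = 1 × 78 = 78 g → 78 × 4 = 312 kcal.
Non-protein calories = 2984 − 312 = 2672 kcal.
Fat: 30% × 2672 = 801.6 kcal; carbohydrate: 1870.4 kcal.
Fat: 801.6 kcal ÷ 9 kcal/g = 89.0667 g.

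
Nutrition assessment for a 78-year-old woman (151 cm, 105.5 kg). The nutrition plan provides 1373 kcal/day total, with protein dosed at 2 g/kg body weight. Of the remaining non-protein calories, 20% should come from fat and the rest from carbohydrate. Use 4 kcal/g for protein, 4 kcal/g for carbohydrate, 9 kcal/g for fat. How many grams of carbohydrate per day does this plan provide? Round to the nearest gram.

106 g/day

Protein = 2 × 105.5 = 211 g → 211 × 4 = 844 kcal.
Non-protein calories = 1373 − 844 = 529 kcal.
Fat: 20% × 529 = 105.8 kcal; carbohydrate: 423.2 kcal.
Carbohydrate: 423.2 kcal ÷ 4 kcal/g = 105.8 g.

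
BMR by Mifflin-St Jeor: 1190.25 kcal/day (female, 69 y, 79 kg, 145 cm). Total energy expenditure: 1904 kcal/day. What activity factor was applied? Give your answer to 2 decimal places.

Activity factor = TEE ÷ BMR = 1904 ÷ 1190.25 = 1.6.

1.60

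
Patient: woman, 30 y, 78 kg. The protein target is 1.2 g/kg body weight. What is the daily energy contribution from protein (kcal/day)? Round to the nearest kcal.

Protein = 1.2 g/kg × 78 kg = 93.6 g/day.
Protein energy = 93.6 g × 4 kcal/g = 374.4 kcal/day.

374 kcal/day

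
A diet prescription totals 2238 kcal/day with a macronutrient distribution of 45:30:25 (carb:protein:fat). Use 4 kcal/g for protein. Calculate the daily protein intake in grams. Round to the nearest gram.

168 g/day

Protein energy = 30% × 2238 = 671.4 kcal.
At 4 kcal/g: 671.4 ÷ 4 = 167.85 g.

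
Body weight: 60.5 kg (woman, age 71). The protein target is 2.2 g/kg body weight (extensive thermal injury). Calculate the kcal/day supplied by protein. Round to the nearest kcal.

Protein = 2.2 g/kg × 60.5 kg = 133.1 g/day.
Protein energy = 133.1 g × 4 kcal/g = 532.4 kcal/day.

532 kcal/day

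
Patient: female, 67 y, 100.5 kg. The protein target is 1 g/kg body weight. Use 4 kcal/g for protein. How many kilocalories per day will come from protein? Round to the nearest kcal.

Protein = 1 g/kg × 100.5 kg = 100.5 g/day.
Protein energy = 100.5 g × 4 kcal/g = 402 kcal/day.

402 kcal/day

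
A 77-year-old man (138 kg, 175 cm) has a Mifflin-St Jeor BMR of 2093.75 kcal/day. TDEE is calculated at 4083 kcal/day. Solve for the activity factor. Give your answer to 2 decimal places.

1.95

Activity factor = TEE ÷ BMR = 4083 ÷ 2093.75 = 1.95.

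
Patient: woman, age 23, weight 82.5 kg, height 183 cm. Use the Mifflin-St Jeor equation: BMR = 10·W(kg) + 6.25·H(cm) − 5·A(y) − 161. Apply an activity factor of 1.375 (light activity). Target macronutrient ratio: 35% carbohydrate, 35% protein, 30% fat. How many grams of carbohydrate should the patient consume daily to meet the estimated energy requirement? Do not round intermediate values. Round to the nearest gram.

Mifflin-St Jeor (female): BMR = 10(82.5) + 6.25(183) − 5(23) − 161 = 825 + 1143.75 − 115 − 161 = 1692.75 kcal/day.
TEE = 1692.75 × 1.375 = 2327.5313 kcal/day.
Carbohydrate energy = 35% × 2327.5313 = 814.6359 kcal.
Carbohydrate = 814.6359 ÷ 4 kcal/g = 203.659 g.

204 g/day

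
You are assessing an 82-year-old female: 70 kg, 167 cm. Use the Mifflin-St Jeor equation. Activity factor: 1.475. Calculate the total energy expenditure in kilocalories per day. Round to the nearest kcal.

Mifflin-St Jeor (female): BMR = 10(70) + 6.25(167) − 5(82) − 161 = 700 + 1043.75 − 410 − 161 = 1172.75 kcal/day.
TEE = BMR × activity factor = 1172.75 × 1.475 = 1729.8063 kcal/day.

1730 kilocalories per day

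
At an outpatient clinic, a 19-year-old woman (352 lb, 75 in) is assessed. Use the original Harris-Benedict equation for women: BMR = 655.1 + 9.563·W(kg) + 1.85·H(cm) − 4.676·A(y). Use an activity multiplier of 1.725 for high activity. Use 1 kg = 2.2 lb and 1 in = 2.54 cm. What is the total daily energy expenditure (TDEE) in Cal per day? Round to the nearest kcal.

Convert to metric: weight = 352 ÷ 2.2 = 160 kg; height = 75 × 2.54 = 190.5 cm.
Harris-Benedict: BMR = 655.1 + 9.563(160) + 1.85(190.5) − 4.676(19) = 2448.761 kcal/day.
TEE = BMR × activity factor = 2448.761 × 1.725 = 4224.1127 kcal/day.

4224 Cal per day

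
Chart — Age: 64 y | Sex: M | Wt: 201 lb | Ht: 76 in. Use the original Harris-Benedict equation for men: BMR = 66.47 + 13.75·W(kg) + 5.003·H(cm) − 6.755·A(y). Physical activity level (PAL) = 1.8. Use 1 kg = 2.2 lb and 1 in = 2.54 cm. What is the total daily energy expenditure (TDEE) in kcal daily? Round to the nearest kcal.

3341 kcal daily

Convert to metric: weight = 201 ÷ 2.2 = 91.3636 kg; height = 76 × 2.54 = 193.04 cm.
Harris-Benedict: BMR = 66.47 + 13.75(91.3636) + 5.003(193.04) − 6.755(64) = 1856.1791 kcal/day.
TEE = BMR × activity factor = 1856.1791 × 1.8 = 3341.1224 kcal/day.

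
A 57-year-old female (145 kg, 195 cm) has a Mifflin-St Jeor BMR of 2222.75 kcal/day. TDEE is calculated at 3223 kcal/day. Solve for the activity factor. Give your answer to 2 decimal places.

1.45

Activity factor = TEE ÷ BMR = 3223 ÷ 2222.75 = 1.45.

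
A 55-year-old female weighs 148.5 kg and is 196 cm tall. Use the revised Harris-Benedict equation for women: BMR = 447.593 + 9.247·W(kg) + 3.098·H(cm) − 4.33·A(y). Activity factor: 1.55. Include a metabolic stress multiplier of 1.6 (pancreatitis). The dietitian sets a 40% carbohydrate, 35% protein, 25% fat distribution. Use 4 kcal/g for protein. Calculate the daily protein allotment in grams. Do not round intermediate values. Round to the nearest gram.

475 g/day

Harris-Benedict: BMR = 447.593 + 9.247(148.5) + 3.098(196) − 4.33(55) = 2189.8305 kcal/day.
TEE = 2189.8305 × 1.55 = 3394.2373 kcal/day.
With stress factor 1.6: 3394.2373 × 1.6 = 5430.7796 kcal/day.
Protein energy = 35% × 5430.7796 = 1900.7729 kcal.
Protein = 1900.7729 ÷ 4 kcal/g = 475.1932 g.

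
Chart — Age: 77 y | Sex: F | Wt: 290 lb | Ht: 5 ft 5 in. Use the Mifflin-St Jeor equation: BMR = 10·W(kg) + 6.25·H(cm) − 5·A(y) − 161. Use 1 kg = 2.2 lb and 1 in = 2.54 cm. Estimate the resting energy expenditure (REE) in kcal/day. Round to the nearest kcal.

Convert to metric: weight = 290 ÷ 2.2 = 131.8182 kg; height = (5×12 + 5) × 2.54 = 65 × 2.54 = 165.1 cm.
Mifflin-St Jeor (female): BMR = 10(131.8182) + 6.25(165.1) − 5(77) − 161 = 1318.1818 + 1031.875 − 385 − 161 = 1804.0568 kcal/day.

1804 kcal/day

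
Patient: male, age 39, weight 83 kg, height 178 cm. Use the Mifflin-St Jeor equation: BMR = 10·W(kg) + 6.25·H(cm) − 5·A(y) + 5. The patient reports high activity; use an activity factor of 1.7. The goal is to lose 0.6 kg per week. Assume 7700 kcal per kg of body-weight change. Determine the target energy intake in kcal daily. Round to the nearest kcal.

Mifflin-St Jeor (male): BMR = 10(83) + 6.25(178) − 5(39) + 5 = 830 + 1112.5 − 195 + 5 = 1752.5 kcal/day.
TEE = 1752.5 × 1.7 = 2979.25 kcal/day.
Required daily deficit = 0.6 × 7700 ÷ 7 = 660 kcal/day.
Target intake = 2979.25 − 660 = 2319.25 kcal/day.

2319 kcal daily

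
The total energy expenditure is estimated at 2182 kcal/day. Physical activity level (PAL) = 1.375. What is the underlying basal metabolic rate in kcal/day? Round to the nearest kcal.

BMR = TEE ÷ activity factor = 2182 ÷ 1.375 = 1586.9091 kcal/day.

1587 kcal/day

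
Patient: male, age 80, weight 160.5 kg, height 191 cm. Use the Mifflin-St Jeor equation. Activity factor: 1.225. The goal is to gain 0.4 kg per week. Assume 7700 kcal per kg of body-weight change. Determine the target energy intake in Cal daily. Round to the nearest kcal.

3385 Cal daily

Mifflin-St Jeor (male): BMR = 10(160.5) + 6.25(191) − 5(80) + 5 = 1605 + 1193.75 − 400 + 5 = 2403.75 kcal/day.
TEE = 2403.75 × 1.225 = 2944.5938 kcal/day.
Required daily surplus = 0.4 × 7700 ÷ 7 = 440 kcal/day.
Target intake = 2944.5938 + 440 = 3384.5938 kcal/day.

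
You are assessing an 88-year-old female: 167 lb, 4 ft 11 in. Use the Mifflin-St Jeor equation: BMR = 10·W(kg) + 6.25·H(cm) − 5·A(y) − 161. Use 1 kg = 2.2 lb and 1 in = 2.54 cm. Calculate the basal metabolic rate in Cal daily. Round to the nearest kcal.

Convert to metric: weight = 167 ÷ 2.2 = 75.9091 kg; height = (4×12 + 11) × 2.54 = 59 × 2.54 = 149.86 cm.
Mifflin-St Jeor (female): BMR = 10(75.9091) + 6.25(149.86) − 5(88) − 161 = 759.0909 + 936.625 − 440 − 161 = 1094.7159 kcal/day.

1095 Cal daily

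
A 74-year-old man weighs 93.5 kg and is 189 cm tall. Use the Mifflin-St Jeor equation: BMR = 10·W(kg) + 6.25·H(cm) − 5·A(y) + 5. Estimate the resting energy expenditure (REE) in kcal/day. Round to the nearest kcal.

1751 kcal/day

Mifflin-St Jeor (male): BMR = 10(93.5) + 6.25(189) − 5(74) + 5 = 935 + 1181.25 − 370 + 5 = 1751.25 kcal/day.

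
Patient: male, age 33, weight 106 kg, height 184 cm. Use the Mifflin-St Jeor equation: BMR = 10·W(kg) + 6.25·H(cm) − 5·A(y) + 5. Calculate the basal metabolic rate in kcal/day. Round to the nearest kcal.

Mifflin-St Jeor (male): BMR = 10(106) + 6.25(184) − 5(33) + 5 = 1060 + 1150 − 165 + 5 = 2050 kcal/day.

2050 kcal/day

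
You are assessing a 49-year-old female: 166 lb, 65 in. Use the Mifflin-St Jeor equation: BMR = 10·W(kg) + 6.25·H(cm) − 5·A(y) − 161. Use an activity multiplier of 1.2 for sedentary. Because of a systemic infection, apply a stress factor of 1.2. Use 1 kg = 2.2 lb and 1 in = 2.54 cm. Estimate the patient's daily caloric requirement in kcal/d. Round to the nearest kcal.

1988 kcal/d

Convert to metric: weight = 166 ÷ 2.2 = 75.4545 kg; height = 65 × 2.54 = 165.1 cm.
Mifflin-St Jeor (female): BMR = 10(75.4545) + 6.25(165.1) − 5(49) − 161 = 754.5455 + 1031.875 − 245 − 161 = 1380.4205 kcal/day.
TEE = BMR × activity factor = 1380.4205 × 1.2 = 1656.5045 kcal/day.
Apply stress factor: 1656.5045 × 1.2 = 1987.8055 kcal/day.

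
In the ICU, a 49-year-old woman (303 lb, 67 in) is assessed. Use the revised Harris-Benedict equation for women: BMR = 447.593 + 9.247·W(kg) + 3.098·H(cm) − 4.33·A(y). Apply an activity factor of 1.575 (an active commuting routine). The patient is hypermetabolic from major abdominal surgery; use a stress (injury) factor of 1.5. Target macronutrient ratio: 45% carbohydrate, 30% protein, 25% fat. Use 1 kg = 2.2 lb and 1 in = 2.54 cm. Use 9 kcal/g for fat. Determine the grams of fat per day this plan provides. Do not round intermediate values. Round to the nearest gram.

134 g/day

Convert to metric: weight = 303 ÷ 2.2 = 137.7273 kg; height = 67 × 2.54 = 170.18 cm.
Harris-Benedict: BMR = 447.593 + 9.247(137.7273) + 3.098(170.18) − 4.33(49) = 2036.2047 kcal/day.
TEE = 2036.2047 × 1.575 = 3207.0225 kcal/day.
With stress factor 1.5: 3207.0225 × 1.5 = 4810.5337 kcal/day.
Fat energy = 25% × 4810.5337 = 1202.6334 kcal.
Fat = 1202.6334 ÷ 9 kcal/g = 133.6259 g.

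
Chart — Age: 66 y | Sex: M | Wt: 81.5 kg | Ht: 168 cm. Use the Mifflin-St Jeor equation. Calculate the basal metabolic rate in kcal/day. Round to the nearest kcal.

Mifflin-St Jeor (male): BMR = 10(81.5) + 6.25(168) − 5(66) + 5 = 815 + 1050 − 330 + 5 = 1540 kcal/day.

1540 kcal/day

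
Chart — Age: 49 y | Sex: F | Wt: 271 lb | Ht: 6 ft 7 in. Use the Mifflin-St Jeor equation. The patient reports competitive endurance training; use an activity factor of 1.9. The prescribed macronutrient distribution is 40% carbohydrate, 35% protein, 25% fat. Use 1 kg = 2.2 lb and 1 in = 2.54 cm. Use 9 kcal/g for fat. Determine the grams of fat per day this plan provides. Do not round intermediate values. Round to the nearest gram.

110 g/day

Convert to metric: weight = 271 ÷ 2.2 = 123.1818 kg; height = (6×12 + 7) × 2.54 = 79 × 2.54 = 200.66 cm.
Mifflin-St Jeor (female): BMR = 10(123.1818) + 6.25(200.66) − 5(49) − 161 = 1231.8182 + 1254.125 − 245 − 161 = 2079.9432 kcal/day.
TEE = 2079.9432 × 1.9 = 3951.892 kcal/day.
Fat energy = 25% × 3951.892 = 987.973 kcal.
Fat = 987.973 ÷ 9 kcal/g = 109.7748 g.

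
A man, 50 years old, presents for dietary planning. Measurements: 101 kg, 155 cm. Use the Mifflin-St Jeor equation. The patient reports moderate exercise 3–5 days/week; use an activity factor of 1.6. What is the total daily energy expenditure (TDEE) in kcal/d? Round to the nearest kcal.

Mifflin-St Jeor (male): BMR = 10(101) + 6.25(155) − 5(50) + 5 = 1010 + 968.75 − 250 + 5 = 1733.75 kcal/day.
TEE = BMR × activity factor = 1733.75 × 1.6 = 2774 kcal/day.

2774 kcal/d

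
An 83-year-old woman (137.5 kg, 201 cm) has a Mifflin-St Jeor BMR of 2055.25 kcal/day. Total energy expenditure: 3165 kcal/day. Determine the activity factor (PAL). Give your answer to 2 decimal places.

1.54

Activity factor = TEE ÷ BMR = 3165 ÷ 2055.25 = 1.54.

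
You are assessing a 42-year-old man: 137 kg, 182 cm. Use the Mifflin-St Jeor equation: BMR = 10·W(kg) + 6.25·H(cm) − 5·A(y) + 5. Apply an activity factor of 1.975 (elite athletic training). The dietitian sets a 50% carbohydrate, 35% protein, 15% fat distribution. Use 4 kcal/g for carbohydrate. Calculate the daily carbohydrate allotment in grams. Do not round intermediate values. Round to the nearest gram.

Mifflin-St Jeor (male): BMR = 10(137) + 6.25(182) − 5(42) + 5 = 1370 + 1137.5 − 210 + 5 = 2302.5 kcal/day.
TEE = 2302.5 × 1.975 = 4547.4375 kcal/day.
Carbohydrate energy = 50% × 4547.4375 = 2273.7188 kcal.
Carbohydrate = 2273.7188 ÷ 4 kcal/g = 568.4297 g.

568 g/day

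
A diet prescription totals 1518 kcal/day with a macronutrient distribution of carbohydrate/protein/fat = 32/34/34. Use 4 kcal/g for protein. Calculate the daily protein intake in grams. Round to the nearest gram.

129 g/day

Protein energy = 34% × 1518 = 516.12 kcal.
At 4 kcal/g: 516.12 ÷ 4 = 129.03 g.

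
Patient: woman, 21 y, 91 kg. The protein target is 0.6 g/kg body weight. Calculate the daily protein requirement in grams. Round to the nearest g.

Protein = 0.6 g/kg × 91 kg = 54.6 g/day.

55 g/day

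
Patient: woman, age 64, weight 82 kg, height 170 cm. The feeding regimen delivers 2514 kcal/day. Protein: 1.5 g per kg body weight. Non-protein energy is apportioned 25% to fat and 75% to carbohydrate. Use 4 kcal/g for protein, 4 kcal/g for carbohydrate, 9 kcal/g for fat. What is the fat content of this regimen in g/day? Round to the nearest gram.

Protein = 1.5 × 82 = 123 g → 123 × 4 = 492 kcal.
Non-protein calories = 2514 − 492 = 2022 kcal.
Fat: 25% × 2022 = 505.5 kcal; carbohydrate: 1516.5 kcal.
Fat: 505.5 kcal ÷ 9 kcal/g = 56.1667 g.

56 g/day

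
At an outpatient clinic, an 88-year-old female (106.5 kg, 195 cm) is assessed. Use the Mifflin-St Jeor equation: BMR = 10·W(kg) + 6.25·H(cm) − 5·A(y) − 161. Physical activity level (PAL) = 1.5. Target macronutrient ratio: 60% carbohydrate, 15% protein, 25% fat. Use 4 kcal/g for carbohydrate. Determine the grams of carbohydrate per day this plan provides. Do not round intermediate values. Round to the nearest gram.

Mifflin-St Jeor (female): BMR = 10(106.5) + 6.25(195) − 5(88) − 161 = 1065 + 1218.75 − 440 − 161 = 1682.75 kcal/day.
TEE = 1682.75 × 1.5 = 2524.125 kcal/day.
Carbohydrate energy = 60% × 2524.125 = 1514.475 kcal.
Carbohydrate = 1514.475 ÷ 4 kcal/g = 378.6188 g.

379 g/day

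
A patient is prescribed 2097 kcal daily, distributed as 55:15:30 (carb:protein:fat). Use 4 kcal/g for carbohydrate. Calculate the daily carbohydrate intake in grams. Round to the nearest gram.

Carbohydrate energy = 55% × 2097 = 1153.35 kcal.
At 4 kcal/g: 1153.35 ÷ 4 = 288.3375 g.

288 g/day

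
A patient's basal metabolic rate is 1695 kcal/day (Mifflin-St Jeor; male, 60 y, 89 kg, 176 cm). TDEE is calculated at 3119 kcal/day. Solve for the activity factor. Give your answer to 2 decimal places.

Activity factor = TEE ÷ BMR = 3119 ÷ 1695 = 1.84.

1.84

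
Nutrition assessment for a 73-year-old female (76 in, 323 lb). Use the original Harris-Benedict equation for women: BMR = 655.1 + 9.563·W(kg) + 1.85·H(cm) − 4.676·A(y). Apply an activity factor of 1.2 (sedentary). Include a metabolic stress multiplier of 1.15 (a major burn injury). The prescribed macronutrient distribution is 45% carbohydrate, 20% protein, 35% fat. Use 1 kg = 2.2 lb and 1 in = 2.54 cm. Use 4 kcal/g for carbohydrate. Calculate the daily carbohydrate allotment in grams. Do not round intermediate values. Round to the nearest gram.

Convert to metric: weight = 323 ÷ 2.2 = 146.8182 kg; height = 76 × 2.54 = 193.04 cm.
Harris-Benedict: BMR = 655.1 + 9.563(146.8182) + 1.85(193.04) − 4.676(73) = 2074.8983 kcal/day.
TEE = 2074.8983 × 1.2 = 2489.8779 kcal/day.
With stress factor 1.15: 2489.8779 × 1.15 = 2863.3596 kcal/day.
Carbohydrate energy = 45% × 2863.3596 = 1288.5118 kcal.
Carbohydrate = 1288.5118 ÷ 4 kcal/g = 322.128 g.

322 g/day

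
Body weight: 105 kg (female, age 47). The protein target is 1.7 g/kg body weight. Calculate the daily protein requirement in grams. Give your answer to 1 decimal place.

Protein = 1.7 g/kg × 105 kg = 178.5 g/day.

178.5 g/day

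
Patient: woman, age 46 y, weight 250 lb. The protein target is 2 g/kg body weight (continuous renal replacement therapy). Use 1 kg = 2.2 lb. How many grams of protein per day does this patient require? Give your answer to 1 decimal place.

Weight in kg = 250 ÷ 2.2 = 113.6364 kg.
Protein = 2 g/kg × 113.6364 kg = 227.2727 g/day.

227.3 g/day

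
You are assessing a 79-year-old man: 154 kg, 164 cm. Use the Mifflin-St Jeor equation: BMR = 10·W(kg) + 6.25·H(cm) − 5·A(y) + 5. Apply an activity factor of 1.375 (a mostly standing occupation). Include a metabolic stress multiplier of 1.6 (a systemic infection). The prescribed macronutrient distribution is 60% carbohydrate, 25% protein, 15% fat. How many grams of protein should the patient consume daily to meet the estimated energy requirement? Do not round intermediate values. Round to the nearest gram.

Mifflin-St Jeor (male): BMR = 10(154) + 6.25(164) − 5(79) + 5 = 1540 + 1025 − 395 + 5 = 2175 kcal/day.
TEE = 2175 × 1.375 = 2990.625 kcal/day.
With stress factor 1.6: 2990.625 × 1.6 = 4785 kcal/day.
Protein energy = 25% × 4785 = 1196.25 kcal.
Protein = 1196.25 ÷ 4 kcal/g = 299.0625 g.

299 g/day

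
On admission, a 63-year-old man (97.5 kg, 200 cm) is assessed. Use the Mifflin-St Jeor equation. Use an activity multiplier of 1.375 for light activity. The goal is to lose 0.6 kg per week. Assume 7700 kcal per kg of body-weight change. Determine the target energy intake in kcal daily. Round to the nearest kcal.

1973 kcal daily

Mifflin-St Jeor (male): BMR = 10(97.5) + 6.25(200) − 5(63) + 5 = 975 + 1250 − 315 + 5 = 1915 kcal/day.
TEE = 1915 × 1.375 = 2633.125 kcal/day.
Required daily deficit = 0.6 × 7700 ÷ 7 = 660 kcal/day.
Target intake = 2633.125 − 660 = 1973.125 kcal/day.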